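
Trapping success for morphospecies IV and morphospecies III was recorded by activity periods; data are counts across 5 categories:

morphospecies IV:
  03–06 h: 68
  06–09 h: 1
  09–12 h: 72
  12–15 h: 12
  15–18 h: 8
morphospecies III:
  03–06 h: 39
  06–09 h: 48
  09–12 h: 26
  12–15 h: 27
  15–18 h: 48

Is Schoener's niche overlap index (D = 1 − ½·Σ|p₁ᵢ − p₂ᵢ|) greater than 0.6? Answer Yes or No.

Proportions for morphospecies IV (n=161): 68/161=0.4224, 1/161=0.0062, 72/161=0.4472, 12/161=0.0745, 8/161=0.0497
Proportions for morphospecies III (n=188): 39/188=0.2074, 48/188=0.2553, 26/188=0.1383, 27/188=0.1436, 48/188=0.2553
Σ|p₁ᵢ − p₂ᵢ| = 0.2150 + 0.2491 + 0.3089 + 0.0691 + 0.2056 = 1.0477
D = 1 − ½ × 1.0477 = 1 − 0.52385 = 0.47615
D = 0.47615 < 0.6 → No.

No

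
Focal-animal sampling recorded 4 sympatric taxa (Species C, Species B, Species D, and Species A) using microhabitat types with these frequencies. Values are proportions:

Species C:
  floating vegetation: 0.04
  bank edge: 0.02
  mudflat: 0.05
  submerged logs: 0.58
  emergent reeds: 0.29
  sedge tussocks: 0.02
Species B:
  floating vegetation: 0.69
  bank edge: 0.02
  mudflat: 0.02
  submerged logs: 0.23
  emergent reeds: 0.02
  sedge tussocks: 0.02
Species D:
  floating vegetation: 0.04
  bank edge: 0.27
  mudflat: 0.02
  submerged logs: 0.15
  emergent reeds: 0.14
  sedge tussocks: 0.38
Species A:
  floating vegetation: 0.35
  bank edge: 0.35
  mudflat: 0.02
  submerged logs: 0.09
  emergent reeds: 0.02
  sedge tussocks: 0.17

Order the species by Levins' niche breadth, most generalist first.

Σp_Cᵢ² = 0.04² + 0.02² + 0.05² + 0.58² + 0.29² + 0.02² = 0.0016 + 0.0004 + 0.0025 + 0.3364 + 0.0841 + 0.0004 = 0.4254
B_C = 1 / 0.4254 = 2.3507
Σp_Bᵢ² = 0.69² + 0.02² + 0.02² + 0.23² + 0.02² + 0.02² = 0.4761 + 0.0004 + 0.0004 + 0.0529 + 0.0004 + 0.0004 = 0.5306
B_B = 1 / 0.5306 = 1.8847
Σp_Dᵢ² = 0.04² + 0.27² + 0.02² + 0.15² + 0.14² + 0.38² = 0.0016 + 0.0729 + 0.0004 + 0.0225 + 0.0196 + 0.1444 = 0.2614
B_D = 1 / 0.2614 = 3.8256
Σp_Aᵢ² = 0.35² + 0.35² + 0.02² + 0.09² + 0.02² + 0.17² = 0.1225 + 0.1225 + 0.0004 + 0.0081 + 0.0004 + 0.0289 = 0.2828
B_A = 1 / 0.2828 = 3.5361
Ranking by B (broadest → narrowest): Species D (3.83) > Species A (3.54) > Species C (2.35) > Species B (1.88)

Species D > Species A > Species C > Species B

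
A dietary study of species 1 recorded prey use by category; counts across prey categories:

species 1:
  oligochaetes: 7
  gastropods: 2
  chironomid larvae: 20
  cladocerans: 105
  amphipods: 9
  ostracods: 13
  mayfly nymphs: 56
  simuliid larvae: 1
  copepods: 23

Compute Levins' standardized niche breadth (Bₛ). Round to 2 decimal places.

Proportions for species 1 (n=236): 7/236=0.0297, 2/236=0.0085, 20/236=0.0847, 105/236=0.4449, 9/236=0.0381, 13/236=0.0551, 56/236=0.2373, 1/236=0.0042, 23/236=0.0975
Σpᵢ² = 0.0297² + 0.0085² + 0.0847² + 0.4449² + 0.0381² + 0.0551² + 0.2373² + 0.0042² + 0.0975² = 0.000882 + 0.000072 + 0.007174 + 0.197936 + 0.001452 + 0.003036 + 0.056311 + 0.000018 + 0.009506 = 0.276387
B = 1 / 0.276387 = 3.6181
Bₛ = (B − 1)/(n − 1) = (3.6181 − 1)/(9 − 1) = 2.6181/8 = 0.3273

0.33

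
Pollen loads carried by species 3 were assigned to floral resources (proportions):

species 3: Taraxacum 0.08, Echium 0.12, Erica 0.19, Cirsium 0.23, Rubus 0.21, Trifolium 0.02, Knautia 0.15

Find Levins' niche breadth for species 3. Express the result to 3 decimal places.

5.656

Σpᵢ² = 0.08² + 0.12² + 0.19² + 0.23² + 0.21² + 0.02² + 0.15² = 0.0064 + 0.0144 + 0.0361 + 0.0529 + 0.0441 + 0.0004 + 0.0225 = 0.1768
B = 1 / 0.1768 = 5.65611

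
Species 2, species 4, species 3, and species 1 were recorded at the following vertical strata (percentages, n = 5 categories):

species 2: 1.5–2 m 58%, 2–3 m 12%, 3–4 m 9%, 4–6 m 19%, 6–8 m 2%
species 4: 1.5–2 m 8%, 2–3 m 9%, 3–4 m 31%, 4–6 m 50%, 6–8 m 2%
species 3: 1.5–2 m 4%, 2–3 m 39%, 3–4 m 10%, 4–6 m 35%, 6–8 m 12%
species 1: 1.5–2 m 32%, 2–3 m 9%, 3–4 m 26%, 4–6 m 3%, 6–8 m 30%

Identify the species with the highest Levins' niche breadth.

Convert percentages to proportions (divide by 100).
Σp_2ᵢ² = 0.58² + 0.12² + 0.09² + 0.19² + 0.02² = 0.3364 + 0.0144 + 0.0081 + 0.0361 + 0.0004 = 0.3954
B_2 = 1 / 0.3954 = 2.5291
Σp_4ᵢ² = 0.08² + 0.09² + 0.31² + 0.50² + 0.02² = 0.0064 + 0.0081 + 0.0961 + 0.2500 + 0.0004 = 0.3610
B_4 = 1 / 0.3610 = 2.7701
Σp_3ᵢ² = 0.04² + 0.39² + 0.10² + 0.35² + 0.12² = 0.0016 + 0.1521 + 0.0100 + 0.1225 + 0.0144 = 0.3006
B_3 = 1 / 0.3006 = 3.3267
Σp_1ᵢ² = 0.32² + 0.09² + 0.26² + 0.03² + 0.30² = 0.1024 + 0.0081 + 0.0676 + 0.0009 + 0.0900 = 0.2690
B_1 = 1 / 0.2690 = 3.7175
Highest B → broadest niche (most generalist): species 1 (B = 3.72).

species 1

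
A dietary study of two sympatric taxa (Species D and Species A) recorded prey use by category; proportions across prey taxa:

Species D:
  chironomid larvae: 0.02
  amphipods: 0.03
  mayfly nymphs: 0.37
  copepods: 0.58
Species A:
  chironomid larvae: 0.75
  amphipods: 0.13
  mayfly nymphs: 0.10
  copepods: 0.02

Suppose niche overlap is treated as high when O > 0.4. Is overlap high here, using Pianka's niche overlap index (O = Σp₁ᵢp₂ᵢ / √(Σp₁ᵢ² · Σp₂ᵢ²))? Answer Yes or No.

No

Σ p₁ᵢp₂ᵢ = 0.0150 + 0.0039 + 0.0370 + 0.0116 = 0.0675
Σp_1ᵢ² = 0.02² + 0.03² + 0.37² + 0.58² = 0.0004 + 0.0009 + 0.1369 + 0.3364 = 0.4746
Σp_2ᵢ² = 0.75² + 0.13² + 0.10² + 0.02² = 0.5625 + 0.0169 + 0.0100 + 0.0004 = 0.5898
O = 0.0675 / √(0.4746 × 0.5898) = 0.0675 / 0.52907 = 0.1276
O = 0.1276 < 0.4 → No.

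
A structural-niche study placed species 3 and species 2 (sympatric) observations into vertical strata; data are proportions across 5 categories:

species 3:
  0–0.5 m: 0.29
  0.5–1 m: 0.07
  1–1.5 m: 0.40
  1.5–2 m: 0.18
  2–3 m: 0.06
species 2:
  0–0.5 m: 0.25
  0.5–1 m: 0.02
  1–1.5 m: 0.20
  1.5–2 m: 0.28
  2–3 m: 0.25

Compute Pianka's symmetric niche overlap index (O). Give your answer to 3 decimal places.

0.832

Σ p₁ᵢp₂ᵢ = 0.0725 + 0.0014 + 0.0800 + 0.0504 + 0.0150 = 0.2193
Σp_1ᵢ² = 0.29² + 0.07² + 0.40² + 0.18² + 0.06² = 0.0841 + 0.0049 + 0.1600 + 0.0324 + 0.0036 = 0.2850
Σp_2ᵢ² = 0.25² + 0.02² + 0.20² + 0.28² + 0.25² = 0.0625 + 0.0004 + 0.0400 + 0.0784 + 0.0625 = 0.2438
O = 0.2193 / √(0.2850 × 0.2438) = 0.2193 / 0.263596 = 0.83195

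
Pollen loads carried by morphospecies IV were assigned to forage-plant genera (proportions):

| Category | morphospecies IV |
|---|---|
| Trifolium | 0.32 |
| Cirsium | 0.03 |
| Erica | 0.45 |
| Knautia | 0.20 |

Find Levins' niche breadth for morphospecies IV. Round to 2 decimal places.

Σpᵢ² = 0.32² + 0.03² + 0.45² + 0.20² = 0.1024 + 0.0009 + 0.2025 + 0.0400 = 0.3458
B = 1 / 0.3458 = 2.8918

2.89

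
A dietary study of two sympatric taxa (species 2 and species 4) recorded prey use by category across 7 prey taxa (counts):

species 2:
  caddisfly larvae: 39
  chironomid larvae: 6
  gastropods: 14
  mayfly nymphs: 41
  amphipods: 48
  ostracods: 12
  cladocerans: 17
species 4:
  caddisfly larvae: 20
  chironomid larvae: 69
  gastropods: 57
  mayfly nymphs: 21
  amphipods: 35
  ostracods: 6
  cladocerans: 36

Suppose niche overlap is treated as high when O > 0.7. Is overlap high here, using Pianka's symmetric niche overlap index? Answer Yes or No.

No

Proportions for species 2 (n=177): 39/177=0.2203, 6/177=0.0339, 14/177=0.0791, 41/177=0.2316, 48/177=0.2712, 12/177=0.0678, 17/177=0.0960
Proportions for species 4 (n=244): 20/244=0.0820, 69/244=0.2828, 57/244=0.2336, 21/244=0.0861, 35/244=0.1434, 6/244=0.0246, 36/244=0.1475
Σ p₁ᵢp₂ᵢ = 0.018065 + 0.009587 + 0.018478 + 0.019941 + 0.038890 + 0.001668 + 0.014160 = 0.120789
Σp_1ᵢ² = 0.2203² + 0.0339² + 0.0791² + 0.2316² + 0.2712² + 0.0678² + 0.0960² = 0.048532 + 0.001149 + 0.006257 + 0.053639 + 0.073549 + 0.004597 + 0.009216 = 0.196939
Σp_2ᵢ² = 0.0820² + 0.2828² + 0.2336² + 0.0861² + 0.1434² + 0.0246² + 0.1475² = 0.006724 + 0.079976 + 0.054569 + 0.007413 + 0.020564 + 0.000605 + 0.021756 = 0.191607
O = 0.120789 / √(0.196939 × 0.191607) = 0.120789 / 0.1942547 = 0.6218
O = 0.6218 < 0.7 → No.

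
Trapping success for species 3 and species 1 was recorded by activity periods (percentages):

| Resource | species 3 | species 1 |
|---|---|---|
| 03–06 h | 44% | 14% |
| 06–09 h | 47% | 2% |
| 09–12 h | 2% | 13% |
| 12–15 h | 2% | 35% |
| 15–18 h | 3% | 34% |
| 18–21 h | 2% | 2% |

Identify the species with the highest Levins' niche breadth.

Convert percentages to proportions (divide by 100).
Σp_3ᵢ² = 0.44² + 0.47² + 0.02² + 0.02² + 0.03² + 0.02² = 0.1936 + 0.2209 + 0.0004 + 0.0004 + 0.0009 + 0.0004 = 0.4166
B_3 = 1 / 0.4166 = 2.4004
Σp_1ᵢ² = 0.14² + 0.02² + 0.13² + 0.35² + 0.34² + 0.02² = 0.0196 + 0.0004 + 0.0169 + 0.1225 + 0.1156 + 0.0004 = 0.2754
B_1 = 1 / 0.2754 = 3.6311
Highest B → broadest niche (most generalist): species 1 (B = 3.63).

species 1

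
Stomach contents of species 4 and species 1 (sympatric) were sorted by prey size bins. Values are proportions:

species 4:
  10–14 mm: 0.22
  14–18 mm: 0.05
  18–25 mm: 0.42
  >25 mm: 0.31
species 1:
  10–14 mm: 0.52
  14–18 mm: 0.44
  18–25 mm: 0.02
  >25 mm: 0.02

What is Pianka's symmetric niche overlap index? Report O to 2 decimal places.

0.39

Σ p₁ᵢp₂ᵢ = 0.1144 + 0.0220 + 0.0084 + 0.0062 = 0.1510
Σp_1ᵢ² = 0.22² + 0.05² + 0.42² + 0.31² = 0.0484 + 0.0025 + 0.1764 + 0.0961 = 0.3234
Σp_2ᵢ² = 0.52² + 0.44² + 0.02² + 0.02² = 0.2704 + 0.1936 + 0.0004 + 0.0004 = 0.4648
O = 0.1510 / √(0.3234 × 0.4648) = 0.1510 / 0.38771 = 0.3895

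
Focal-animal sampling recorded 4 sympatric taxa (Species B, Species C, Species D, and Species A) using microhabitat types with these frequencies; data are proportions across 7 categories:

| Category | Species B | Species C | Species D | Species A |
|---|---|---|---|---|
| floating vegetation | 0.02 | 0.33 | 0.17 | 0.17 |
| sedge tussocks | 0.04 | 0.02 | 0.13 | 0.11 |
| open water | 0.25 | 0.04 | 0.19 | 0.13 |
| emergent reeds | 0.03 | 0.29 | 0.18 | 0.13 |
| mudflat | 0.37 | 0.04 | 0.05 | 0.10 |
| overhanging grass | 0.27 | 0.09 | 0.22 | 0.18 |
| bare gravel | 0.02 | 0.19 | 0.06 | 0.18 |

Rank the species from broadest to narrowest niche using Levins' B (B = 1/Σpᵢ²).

Σp_Bᵢ² = 0.02² + 0.04² + 0.25² + 0.03² + 0.37² + 0.27² + 0.02² = 0.0004 + 0.0016 + 0.0625 + 0.0009 + 0.1369 + 0.0729 + 0.0004 = 0.2756
B_B = 1 / 0.2756 = 3.6284
Σp_Cᵢ² = 0.33² + 0.02² + 0.04² + 0.29² + 0.04² + 0.09² + 0.19² = 0.1089 + 0.0004 + 0.0016 + 0.0841 + 0.0016 + 0.0081 + 0.0361 = 0.2408
B_C = 1 / 0.2408 = 4.1528
Σp_Dᵢ² = 0.17² + 0.13² + 0.19² + 0.18² + 0.05² + 0.22² + 0.06² = 0.0289 + 0.0169 + 0.0361 + 0.0324 + 0.0025 + 0.0484 + 0.0036 = 0.1688
B_D = 1 / 0.1688 = 5.9242
Σp_Aᵢ² = 0.17² + 0.11² + 0.13² + 0.13² + 0.10² + 0.18² + 0.18² = 0.0289 + 0.0121 + 0.0169 + 0.0169 + 0.0100 + 0.0324 + 0.0324 = 0.1496
B_A = 1 / 0.1496 = 6.6845
Ranking by B (broadest → narrowest): Species A (6.68) > Species D (5.92) > Species C (4.15) > Species B (3.63)

Species A > Species D > Species C > Species B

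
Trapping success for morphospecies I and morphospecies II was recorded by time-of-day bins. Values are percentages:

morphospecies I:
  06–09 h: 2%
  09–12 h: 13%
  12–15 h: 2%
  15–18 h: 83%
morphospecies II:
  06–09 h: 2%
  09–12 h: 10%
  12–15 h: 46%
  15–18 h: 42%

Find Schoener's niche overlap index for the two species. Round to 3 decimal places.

Convert percentages to proportions (divide by 100).
Σ|p₁ᵢ − p₂ᵢ| = 0.00 + 0.03 + 0.44 + 0.41 = 0.88
D = 1 − ½ × 0.88 = 1 − 0.440 = 0.56000

0.560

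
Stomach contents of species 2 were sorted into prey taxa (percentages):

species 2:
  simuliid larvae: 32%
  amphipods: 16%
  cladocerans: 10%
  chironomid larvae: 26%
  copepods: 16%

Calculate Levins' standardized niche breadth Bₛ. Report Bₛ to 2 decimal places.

Convert percentages to proportions (divide by 100).
Σpᵢ² = 0.32² + 0.16² + 0.10² + 0.26² + 0.16² = 0.1024 + 0.0256 + 0.0100 + 0.0676 + 0.0256 = 0.2312
B = 1 / 0.2312 = 4.3253
Bₛ = (B − 1)/(n − 1) = (4.3253 − 1)/(5 − 1) = 3.3253/4 = 0.8313

0.83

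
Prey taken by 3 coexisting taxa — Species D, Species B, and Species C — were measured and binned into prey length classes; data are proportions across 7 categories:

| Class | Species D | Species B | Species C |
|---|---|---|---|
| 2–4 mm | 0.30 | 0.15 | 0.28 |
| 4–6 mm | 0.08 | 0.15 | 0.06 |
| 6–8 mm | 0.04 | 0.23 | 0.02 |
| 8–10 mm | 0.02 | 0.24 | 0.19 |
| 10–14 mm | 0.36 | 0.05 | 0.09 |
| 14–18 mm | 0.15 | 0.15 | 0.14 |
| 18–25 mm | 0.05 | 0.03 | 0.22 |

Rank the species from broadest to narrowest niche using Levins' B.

Species B > Species C > Species D

Σp_Dᵢ² = 0.30² + 0.08² + 0.04² + 0.02² + 0.36² + 0.15² + 0.05² = 0.0900 + 0.0064 + 0.0016 + 0.0004 + 0.1296 + 0.0225 + 0.0025 = 0.2530
B_D = 1 / 0.2530 = 3.9526
Σp_Bᵢ² = 0.15² + 0.15² + 0.23² + 0.24² + 0.05² + 0.15² + 0.03² = 0.0225 + 0.0225 + 0.0529 + 0.0576 + 0.0025 + 0.0225 + 0.0009 = 0.1814
B_B = 1 / 0.1814 = 5.5127
Σp_Cᵢ² = 0.28² + 0.06² + 0.02² + 0.19² + 0.09² + 0.14² + 0.22² = 0.0784 + 0.0036 + 0.0004 + 0.0361 + 0.0081 + 0.0196 + 0.0484 = 0.1946
B_C = 1 / 0.1946 = 5.1387
Ranking by B (broadest → narrowest): Species B (5.51) > Species C (5.14) > Species D (3.95)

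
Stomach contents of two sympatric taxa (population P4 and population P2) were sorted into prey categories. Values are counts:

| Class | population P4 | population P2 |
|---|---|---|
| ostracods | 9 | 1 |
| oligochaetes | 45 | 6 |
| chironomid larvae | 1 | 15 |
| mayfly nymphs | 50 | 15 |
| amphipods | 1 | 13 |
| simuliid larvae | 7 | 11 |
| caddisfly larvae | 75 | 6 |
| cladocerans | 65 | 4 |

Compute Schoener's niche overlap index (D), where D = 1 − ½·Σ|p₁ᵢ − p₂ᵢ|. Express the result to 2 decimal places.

Proportions for population P4 (n=253): 9/253=0.0356, 45/253=0.1779, 1/253=0.0040, 50/253=0.1976, 1/253=0.0040, 7/253=0.0277, 75/253=0.2964, 65/253=0.2569
Proportions for population P2 (n=71): 1/71=0.0141, 6/71=0.0845, 15/71=0.2113, 15/71=0.2113, 13/71=0.1831, 11/71=0.1549, 6/71=0.0845, 4/71=0.0563
Σ|p₁ᵢ − p₂ᵢ| = 0.0215 + 0.0934 + 0.2073 + 0.0137 + 0.1791 + 0.1272 + 0.2119 + 0.2006 = 1.0547
D = 1 − ½ × 1.0547 = 1 − 0.52735 = 0.47265

0.47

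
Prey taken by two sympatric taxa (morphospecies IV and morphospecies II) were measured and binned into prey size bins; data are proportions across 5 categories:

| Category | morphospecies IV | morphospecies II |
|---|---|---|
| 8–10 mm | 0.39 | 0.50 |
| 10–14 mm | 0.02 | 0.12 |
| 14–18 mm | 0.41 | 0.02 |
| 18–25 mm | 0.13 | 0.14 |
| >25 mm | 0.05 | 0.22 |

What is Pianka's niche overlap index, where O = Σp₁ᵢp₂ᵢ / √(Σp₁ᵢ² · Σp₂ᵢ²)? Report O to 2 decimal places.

Σ p₁ᵢp₂ᵢ = 0.1950 + 0.0024 + 0.0082 + 0.0182 + 0.0110 = 0.2348
Σp_1ᵢ² = 0.39² + 0.02² + 0.41² + 0.13² + 0.05² = 0.1521 + 0.0004 + 0.1681 + 0.0169 + 0.0025 = 0.3400
Σp_2ᵢ² = 0.50² + 0.12² + 0.02² + 0.14² + 0.22² = 0.2500 + 0.0144 + 0.0004 + 0.0196 + 0.0484 = 0.3328
O = 0.2348 / √(0.3400 × 0.3328) = 0.2348 / 0.33638 = 0.6980

0.70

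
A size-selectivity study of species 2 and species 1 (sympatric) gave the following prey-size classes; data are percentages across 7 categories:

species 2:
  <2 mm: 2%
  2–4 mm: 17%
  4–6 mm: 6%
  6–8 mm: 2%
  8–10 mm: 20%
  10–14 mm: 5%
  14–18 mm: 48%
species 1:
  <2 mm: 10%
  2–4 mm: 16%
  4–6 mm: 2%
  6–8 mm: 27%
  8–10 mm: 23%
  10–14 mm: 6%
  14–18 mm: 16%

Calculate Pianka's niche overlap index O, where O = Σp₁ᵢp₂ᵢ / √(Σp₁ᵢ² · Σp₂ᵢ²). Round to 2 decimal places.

0.67

Convert percentages to proportions (divide by 100).
Σ p₁ᵢp₂ᵢ = 0.0020 + 0.0272 + 0.0012 + 0.0054 + 0.0460 + 0.0030 + 0.0768 = 0.1616
Σp_1ᵢ² = 0.02² + 0.17² + 0.06² + 0.02² + 0.20² + 0.05² + 0.48² = 0.0004 + 0.0289 + 0.0036 + 0.0004 + 0.0400 + 0.0025 + 0.2304 = 0.3062
Σp_2ᵢ² = 0.10² + 0.16² + 0.02² + 0.27² + 0.23² + 0.06² + 0.16² = 0.0100 + 0.0256 + 0.0004 + 0.0729 + 0.0529 + 0.0036 + 0.0256 = 0.1910
O = 0.1616 / √(0.3062 × 0.1910) = 0.1616 / 0.24184 = 0.6682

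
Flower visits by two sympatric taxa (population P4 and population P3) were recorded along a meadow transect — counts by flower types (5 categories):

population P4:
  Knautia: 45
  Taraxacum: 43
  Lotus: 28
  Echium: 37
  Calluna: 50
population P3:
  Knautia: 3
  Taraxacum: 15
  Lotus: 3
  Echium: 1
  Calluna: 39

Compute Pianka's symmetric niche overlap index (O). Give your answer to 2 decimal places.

0.73

Proportions for population P4 (n=203): 45/203=0.2217, 43/203=0.2118, 28/203=0.1379, 37/203=0.1823, 50/203=0.2463
Proportions for population P3 (n=61): 3/61=0.0492, 15/61=0.2459, 3/61=0.0492, 1/61=0.0164, 39/61=0.6393
Σ p₁ᵢp₂ᵢ = 0.010908 + 0.052082 + 0.006785 + 0.002990 + 0.157460 = 0.230225
Σp_1ᵢ² = 0.2217² + 0.2118² + 0.1379² + 0.1823² + 0.2463² = 0.049151 + 0.044859 + 0.019016 + 0.033233 + 0.060664 = 0.206923
Σp_2ᵢ² = 0.0492² + 0.2459² + 0.0492² + 0.0164² + 0.6393² = 0.002421 + 0.060467 + 0.002421 + 0.000269 + 0.408704 = 0.474282
O = 0.230225 / √(0.206923 × 0.474282) = 0.230225 / 0.3132728 = 0.7349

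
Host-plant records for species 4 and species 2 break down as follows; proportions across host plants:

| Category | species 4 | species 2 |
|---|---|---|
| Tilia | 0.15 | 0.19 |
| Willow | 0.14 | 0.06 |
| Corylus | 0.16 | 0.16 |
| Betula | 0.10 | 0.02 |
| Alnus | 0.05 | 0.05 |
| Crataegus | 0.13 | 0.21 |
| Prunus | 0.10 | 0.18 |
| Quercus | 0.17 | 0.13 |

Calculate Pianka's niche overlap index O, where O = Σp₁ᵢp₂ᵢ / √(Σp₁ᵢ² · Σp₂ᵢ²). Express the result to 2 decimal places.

0.91

Σ p₁ᵢp₂ᵢ = 0.0285 + 0.0084 + 0.0256 + 0.0020 + 0.0025 + 0.0273 + 0.0180 + 0.0221 = 0.1344
Σp_1ᵢ² = 0.15² + 0.14² + 0.16² + 0.10² + 0.05² + 0.13² + 0.10² + 0.17² = 0.0225 + 0.0196 + 0.0256 + 0.0100 + 0.0025 + 0.0169 + 0.0100 + 0.0289 = 0.1360
Σp_2ᵢ² = 0.19² + 0.06² + 0.16² + 0.02² + 0.05² + 0.21² + 0.18² + 0.13² = 0.0361 + 0.0036 + 0.0256 + 0.0004 + 0.0025 + 0.0441 + 0.0324 + 0.0169 = 0.1616
O = 0.1344 / √(0.1360 × 0.1616) = 0.1344 / 0.14825 = 0.9066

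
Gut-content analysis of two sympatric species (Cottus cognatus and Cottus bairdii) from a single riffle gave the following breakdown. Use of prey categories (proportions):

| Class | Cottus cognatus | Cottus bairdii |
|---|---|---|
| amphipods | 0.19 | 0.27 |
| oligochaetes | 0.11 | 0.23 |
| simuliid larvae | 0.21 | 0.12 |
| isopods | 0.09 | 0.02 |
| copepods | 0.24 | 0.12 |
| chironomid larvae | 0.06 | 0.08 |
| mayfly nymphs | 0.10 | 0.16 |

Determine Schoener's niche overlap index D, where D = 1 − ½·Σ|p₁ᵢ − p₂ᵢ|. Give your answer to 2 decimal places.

0.72

Σ|p₁ᵢ − p₂ᵢ| = 0.08 + 0.12 + 0.09 + 0.07 + 0.12 + 0.02 + 0.06 = 0.56
D = 1 − ½ × 0.56 = 1 − 0.280 = 0.7200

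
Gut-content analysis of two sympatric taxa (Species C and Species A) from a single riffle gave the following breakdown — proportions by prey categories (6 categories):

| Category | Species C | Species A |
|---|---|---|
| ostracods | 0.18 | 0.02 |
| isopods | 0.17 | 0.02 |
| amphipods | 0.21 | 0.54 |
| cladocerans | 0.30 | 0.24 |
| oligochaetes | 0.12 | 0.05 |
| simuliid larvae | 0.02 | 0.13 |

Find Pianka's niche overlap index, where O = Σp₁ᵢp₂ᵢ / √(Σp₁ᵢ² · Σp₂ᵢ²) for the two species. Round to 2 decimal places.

Σ p₁ᵢp₂ᵢ = 0.0036 + 0.0034 + 0.1134 + 0.0720 + 0.0060 + 0.0026 = 0.2010
Σp_1ᵢ² = 0.18² + 0.17² + 0.21² + 0.30² + 0.12² + 0.02² = 0.0324 + 0.0289 + 0.0441 + 0.0900 + 0.0144 + 0.0004 = 0.2102
Σp_2ᵢ² = 0.02² + 0.02² + 0.54² + 0.24² + 0.05² + 0.13² = 0.0004 + 0.0004 + 0.2916 + 0.0576 + 0.0025 + 0.0169 = 0.3694
O = 0.2010 / √(0.2102 × 0.3694) = 0.2010 / 0.27865 = 0.7213

0.72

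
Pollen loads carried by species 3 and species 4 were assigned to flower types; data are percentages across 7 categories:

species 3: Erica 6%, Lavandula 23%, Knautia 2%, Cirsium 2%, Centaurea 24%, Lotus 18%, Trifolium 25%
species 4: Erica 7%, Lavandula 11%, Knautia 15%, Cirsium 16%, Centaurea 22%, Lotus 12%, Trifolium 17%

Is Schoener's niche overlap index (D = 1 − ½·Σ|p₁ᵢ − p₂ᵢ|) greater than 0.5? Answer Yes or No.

Yes

Convert percentages to proportions (divide by 100).
Σ|p₁ᵢ − p₂ᵢ| = 0.01 + 0.12 + 0.13 + 0.14 + 0.02 + 0.06 + 0.08 = 0.56
D = 1 − ½ × 0.56 = 1 − 0.280 = 0.7200
D = 0.7200 > 0.5 → Yes.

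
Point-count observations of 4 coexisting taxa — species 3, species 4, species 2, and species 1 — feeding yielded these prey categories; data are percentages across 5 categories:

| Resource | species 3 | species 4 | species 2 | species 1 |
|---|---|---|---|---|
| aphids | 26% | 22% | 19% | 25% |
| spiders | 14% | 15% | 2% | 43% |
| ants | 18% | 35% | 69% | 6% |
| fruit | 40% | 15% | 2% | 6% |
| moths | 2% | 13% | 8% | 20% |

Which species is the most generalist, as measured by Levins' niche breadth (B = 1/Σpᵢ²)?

Convert percentages to proportions (divide by 100).
Σp_3ᵢ² = 0.26² + 0.14² + 0.18² + 0.40² + 0.02² = 0.0676 + 0.0196 + 0.0324 + 0.1600 + 0.0004 = 0.2800
B_3 = 1 / 0.2800 = 3.5714
Σp_4ᵢ² = 0.22² + 0.15² + 0.35² + 0.15² + 0.13² = 0.0484 + 0.0225 + 0.1225 + 0.0225 + 0.0169 = 0.2328
B_4 = 1 / 0.2328 = 4.2955
Σp_2ᵢ² = 0.19² + 0.02² + 0.69² + 0.02² + 0.08² = 0.0361 + 0.0004 + 0.4761 + 0.0004 + 0.0064 = 0.5194
B_2 = 1 / 0.5194 = 1.9253
Σp_1ᵢ² = 0.25² + 0.43² + 0.06² + 0.06² + 0.20² = 0.0625 + 0.1849 + 0.0036 + 0.0036 + 0.0400 = 0.2946
B_1 = 1 / 0.2946 = 3.3944
Highest B → broadest niche (most generalist): species 4 (B = 4.30).

species 4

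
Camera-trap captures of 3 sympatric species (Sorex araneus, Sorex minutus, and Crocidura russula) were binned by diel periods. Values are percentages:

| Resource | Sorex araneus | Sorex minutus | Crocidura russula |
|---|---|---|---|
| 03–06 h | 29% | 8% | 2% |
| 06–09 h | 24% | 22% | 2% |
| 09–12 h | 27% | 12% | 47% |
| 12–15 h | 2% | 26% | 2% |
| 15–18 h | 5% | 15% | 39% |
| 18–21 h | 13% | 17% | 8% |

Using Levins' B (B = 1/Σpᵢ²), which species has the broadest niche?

Sorex minutus

Convert percentages to proportions (divide by 100).
Σp_aranᵢ² = 0.29² + 0.24² + 0.27² + 0.02² + 0.05² + 0.13² = 0.0841 + 0.0576 + 0.0729 + 0.0004 + 0.0025 + 0.0169 = 0.2344
B_aran = 1 / 0.2344 = 4.2662
Σp_minuᵢ² = 0.08² + 0.22² + 0.12² + 0.26² + 0.15² + 0.17² = 0.0064 + 0.0484 + 0.0144 + 0.0676 + 0.0225 + 0.0289 = 0.1882
B_minu = 1 / 0.1882 = 5.3135
Σp_russᵢ² = 0.02² + 0.02² + 0.47² + 0.02² + 0.39² + 0.08² = 0.0004 + 0.0004 + 0.2209 + 0.0004 + 0.1521 + 0.0064 = 0.3806
B_russ = 1 / 0.3806 = 2.6274
Highest B → broadest niche (most generalist): Sorex minutus (B = 5.31).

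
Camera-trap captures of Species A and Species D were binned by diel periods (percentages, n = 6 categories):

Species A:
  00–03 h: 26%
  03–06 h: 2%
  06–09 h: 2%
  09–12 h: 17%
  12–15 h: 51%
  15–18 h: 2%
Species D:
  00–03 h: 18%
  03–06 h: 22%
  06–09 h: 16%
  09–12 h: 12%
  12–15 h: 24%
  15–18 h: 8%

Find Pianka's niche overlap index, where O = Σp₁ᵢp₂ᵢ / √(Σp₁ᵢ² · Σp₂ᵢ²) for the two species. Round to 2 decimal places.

Convert percentages to proportions (divide by 100).
Σ p₁ᵢp₂ᵢ = 0.0468 + 0.0044 + 0.0032 + 0.0204 + 0.1224 + 0.0016 = 0.1988
Σp_1ᵢ² = 0.26² + 0.02² + 0.02² + 0.17² + 0.51² + 0.02² = 0.0676 + 0.0004 + 0.0004 + 0.0289 + 0.2601 + 0.0004 = 0.3578
Σp_2ᵢ² = 0.18² + 0.22² + 0.16² + 0.12² + 0.24² + 0.08² = 0.0324 + 0.0484 + 0.0256 + 0.0144 + 0.0576 + 0.0064 = 0.1848
O = 0.1988 / √(0.3578 × 0.1848) = 0.1988 / 0.25714 = 0.7731

0.77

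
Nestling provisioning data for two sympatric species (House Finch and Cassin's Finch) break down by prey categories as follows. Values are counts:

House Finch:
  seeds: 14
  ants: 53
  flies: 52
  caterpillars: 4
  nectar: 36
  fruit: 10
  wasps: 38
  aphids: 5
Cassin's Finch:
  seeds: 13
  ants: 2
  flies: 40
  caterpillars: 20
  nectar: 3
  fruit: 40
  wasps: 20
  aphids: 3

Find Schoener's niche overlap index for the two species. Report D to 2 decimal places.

Proportions for House Finch (n=212): 14/212=0.0660, 53/212=0.2500, 52/212=0.2453, 4/212=0.0189, 36/212=0.1698, 10/212=0.0472, 38/212=0.1792, 5/212=0.0236
Proportions for Cassin's Finch (n=141): 13/141=0.0922, 2/141=0.0142, 40/141=0.2837, 20/141=0.1418, 3/141=0.0213, 40/141=0.2837, 20/141=0.1418, 3/141=0.0213
Σ|p₁ᵢ − p₂ᵢ| = 0.0262 + 0.2358 + 0.0384 + 0.1229 + 0.1485 + 0.2365 + 0.0374 + 0.0023 = 0.8480
D = 1 − ½ × 0.8480 = 1 − 0.42400 = 0.57600

0.58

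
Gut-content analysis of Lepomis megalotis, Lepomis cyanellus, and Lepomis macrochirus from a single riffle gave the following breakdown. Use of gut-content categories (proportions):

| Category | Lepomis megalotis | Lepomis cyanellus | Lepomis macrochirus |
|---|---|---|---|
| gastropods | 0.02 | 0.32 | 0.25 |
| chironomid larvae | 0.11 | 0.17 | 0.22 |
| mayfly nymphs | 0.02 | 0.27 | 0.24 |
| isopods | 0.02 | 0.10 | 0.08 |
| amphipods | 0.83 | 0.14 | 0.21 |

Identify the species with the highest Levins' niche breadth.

Σp_megaᵢ² = 0.02² + 0.11² + 0.02² + 0.02² + 0.83² = 0.0004 + 0.0121 + 0.0004 + 0.0004 + 0.6889 = 0.7022
B_mega = 1 / 0.7022 = 1.4241
Σp_cyanᵢ² = 0.32² + 0.17² + 0.27² + 0.10² + 0.14² = 0.1024 + 0.0289 + 0.0729 + 0.0100 + 0.0196 = 0.2338
B_cyan = 1 / 0.2338 = 4.2772
Σp_macrᵢ² = 0.25² + 0.22² + 0.24² + 0.08² + 0.21² = 0.0625 + 0.0484 + 0.0576 + 0.0064 + 0.0441 = 0.2190
B_macr = 1 / 0.2190 = 4.5662
Highest B → broadest niche (most generalist): Lepomis macrochirus (B = 4.57).

Lepomis macrochirus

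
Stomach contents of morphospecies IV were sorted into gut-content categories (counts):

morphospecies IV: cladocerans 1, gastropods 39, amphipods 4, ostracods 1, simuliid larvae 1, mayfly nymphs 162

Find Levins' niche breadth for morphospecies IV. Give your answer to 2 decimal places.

1.56

Proportions for morphospecies IV (n=208): 1/208=0.0048, 39/208=0.1875, 4/208=0.0192, 1/208=0.0048, 1/208=0.0048, 162/208=0.7788
Σpᵢ² = 0.0048² + 0.1875² + 0.0192² + 0.0048² + 0.0048² + 0.7788² = 0.000023 + 0.035156 + 0.000369 + 0.000023 + 0.000023 + 0.606529 = 0.642123
B = 1 / 0.642123 = 1.5573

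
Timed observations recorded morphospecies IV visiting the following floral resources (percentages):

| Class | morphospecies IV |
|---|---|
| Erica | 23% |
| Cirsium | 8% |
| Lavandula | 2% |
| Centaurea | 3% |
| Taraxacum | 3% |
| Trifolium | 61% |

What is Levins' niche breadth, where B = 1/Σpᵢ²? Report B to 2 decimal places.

Convert percentages to proportions (divide by 100).
Σpᵢ² = 0.23² + 0.08² + 0.02² + 0.03² + 0.03² + 0.61² = 0.0529 + 0.0064 + 0.0004 + 0.0009 + 0.0009 + 0.3721 = 0.4336
B = 1 / 0.4336 = 2.3063

2.31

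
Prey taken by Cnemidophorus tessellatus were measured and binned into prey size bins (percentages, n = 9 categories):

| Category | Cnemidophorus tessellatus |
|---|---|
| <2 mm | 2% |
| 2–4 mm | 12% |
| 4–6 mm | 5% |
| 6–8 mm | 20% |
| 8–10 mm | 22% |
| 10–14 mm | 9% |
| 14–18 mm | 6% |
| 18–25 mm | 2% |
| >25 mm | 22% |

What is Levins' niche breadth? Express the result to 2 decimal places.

Convert percentages to proportions (divide by 100).
Σpᵢ² = 0.02² + 0.12² + 0.05² + 0.20² + 0.22² + 0.09² + 0.06² + 0.02² + 0.22² = 0.0004 + 0.0144 + 0.0025 + 0.0400 + 0.0484 + 0.0081 + 0.0036 + 0.0004 + 0.0484 = 0.1662
B = 1 / 0.1662 = 6.0168

6.02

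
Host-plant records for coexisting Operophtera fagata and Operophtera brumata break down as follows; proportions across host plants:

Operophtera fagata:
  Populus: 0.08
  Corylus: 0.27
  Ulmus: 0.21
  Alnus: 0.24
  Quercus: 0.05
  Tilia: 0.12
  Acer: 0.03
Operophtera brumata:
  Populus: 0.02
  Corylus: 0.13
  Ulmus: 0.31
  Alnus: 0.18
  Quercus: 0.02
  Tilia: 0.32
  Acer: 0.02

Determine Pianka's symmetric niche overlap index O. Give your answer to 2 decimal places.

0.83

Σ p₁ᵢp₂ᵢ = 0.0016 + 0.0351 + 0.0651 + 0.0432 + 0.0010 + 0.0384 + 0.0006 = 0.1850
Σp_1ᵢ² = 0.08² + 0.27² + 0.21² + 0.24² + 0.05² + 0.12² + 0.03² = 0.0064 + 0.0729 + 0.0441 + 0.0576 + 0.0025 + 0.0144 + 0.0009 = 0.1988
Σp_2ᵢ² = 0.02² + 0.13² + 0.31² + 0.18² + 0.02² + 0.32² + 0.02² = 0.0004 + 0.0169 + 0.0961 + 0.0324 + 0.0004 + 0.1024 + 0.0004 = 0.2490
O = 0.1850 / √(0.1988 × 0.2490) = 0.1850 / 0.22249 = 0.8315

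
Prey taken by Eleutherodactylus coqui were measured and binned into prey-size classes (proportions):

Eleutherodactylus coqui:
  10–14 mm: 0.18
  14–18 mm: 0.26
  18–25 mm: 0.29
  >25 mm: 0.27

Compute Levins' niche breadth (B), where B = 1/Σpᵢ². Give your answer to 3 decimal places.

3.891

Σpᵢ² = 0.18² + 0.26² + 0.29² + 0.27² = 0.0324 + 0.0676 + 0.0841 + 0.0729 = 0.2570
B = 1 / 0.2570 = 3.89105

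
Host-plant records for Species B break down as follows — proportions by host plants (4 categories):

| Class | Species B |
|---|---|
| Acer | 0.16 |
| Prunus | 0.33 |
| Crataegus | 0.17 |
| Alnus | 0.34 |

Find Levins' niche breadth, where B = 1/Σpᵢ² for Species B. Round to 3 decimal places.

3.584

Σpᵢ² = 0.16² + 0.33² + 0.17² + 0.34² = 0.0256 + 0.1089 + 0.0289 + 0.1156 = 0.2790
B = 1 / 0.2790 = 3.58423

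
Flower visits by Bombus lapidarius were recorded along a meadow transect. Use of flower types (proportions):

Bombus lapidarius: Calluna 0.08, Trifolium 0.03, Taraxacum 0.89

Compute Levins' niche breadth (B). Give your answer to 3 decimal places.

1.251

Σpᵢ² = 0.08² + 0.03² + 0.89² = 0.0064 + 0.0009 + 0.7921 = 0.7994
B = 1 / 0.7994 = 1.25094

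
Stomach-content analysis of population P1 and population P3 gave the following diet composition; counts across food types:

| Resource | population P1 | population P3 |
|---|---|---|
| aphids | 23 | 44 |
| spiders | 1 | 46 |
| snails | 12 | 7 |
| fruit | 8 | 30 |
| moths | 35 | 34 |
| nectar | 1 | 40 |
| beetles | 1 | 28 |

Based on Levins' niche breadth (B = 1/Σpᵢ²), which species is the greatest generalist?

population P3

Proportions for population P1 (n=81): 23/81=0.2840, 1/81=0.0123, 12/81=0.1481, 8/81=0.0988, 35/81=0.4321, 1/81=0.0123, 1/81=0.0123
Proportions for population P3 (n=229): 44/229=0.1921, 46/229=0.2009, 7/229=0.0306, 30/229=0.1310, 34/229=0.1485, 40/229=0.1747, 28/229=0.1223
Σp_P1ᵢ² = 0.2840² + 0.0123² + 0.1481² + 0.0988² + 0.4321² + 0.0123² + 0.0123² = 0.080656 + 0.000151 + 0.021934 + 0.009761 + 0.186710 + 0.000151 + 0.000151 = 0.299514
B_P1 = 1 / 0.299514 = 3.3387
Σp_P3ᵢ² = 0.1921² + 0.2009² + 0.0306² + 0.1310² + 0.1485² + 0.1747² + 0.1223² = 0.036902 + 0.040361 + 0.000936 + 0.017161 + 0.022052 + 0.030520 + 0.014957 = 0.162889
B_P3 = 1 / 0.162889 = 6.1391
Highest B → broadest niche (most generalist): population P3 (B = 6.14).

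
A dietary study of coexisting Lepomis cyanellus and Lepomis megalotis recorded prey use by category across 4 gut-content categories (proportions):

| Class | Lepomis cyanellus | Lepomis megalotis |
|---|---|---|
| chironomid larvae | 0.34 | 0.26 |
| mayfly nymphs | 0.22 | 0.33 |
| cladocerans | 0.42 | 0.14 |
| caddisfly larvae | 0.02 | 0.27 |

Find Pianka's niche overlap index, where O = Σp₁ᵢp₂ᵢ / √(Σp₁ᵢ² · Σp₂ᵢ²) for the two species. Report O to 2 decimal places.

0.74

Σ p₁ᵢp₂ᵢ = 0.0884 + 0.0726 + 0.0588 + 0.0054 = 0.2252
Σp_1ᵢ² = 0.34² + 0.22² + 0.42² + 0.02² = 0.1156 + 0.0484 + 0.1764 + 0.0004 = 0.3408
Σp_2ᵢ² = 0.26² + 0.33² + 0.14² + 0.27² = 0.0676 + 0.1089 + 0.0196 + 0.0729 = 0.2690
O = 0.2252 / √(0.3408 × 0.2690) = 0.2252 / 0.30278 = 0.7438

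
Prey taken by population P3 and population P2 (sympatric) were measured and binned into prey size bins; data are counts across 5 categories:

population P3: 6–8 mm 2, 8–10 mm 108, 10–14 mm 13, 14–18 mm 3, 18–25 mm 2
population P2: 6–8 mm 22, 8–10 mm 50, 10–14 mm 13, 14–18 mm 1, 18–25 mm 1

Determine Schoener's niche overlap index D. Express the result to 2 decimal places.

0.71

Proportions for population P3 (n=128): 2/128=0.0156, 108/128=0.8438, 13/128=0.1016, 3/128=0.0234, 2/128=0.0156
Proportions for population P2 (n=87): 22/87=0.2529, 50/87=0.5747, 13/87=0.1494, 1/87=0.0115, 1/87=0.0115
Σ|p₁ᵢ − p₂ᵢ| = 0.2373 + 0.2691 + 0.0478 + 0.0119 + 0.0041 = 0.5702
D = 1 − ½ × 0.5702 = 1 − 0.28510 = 0.71490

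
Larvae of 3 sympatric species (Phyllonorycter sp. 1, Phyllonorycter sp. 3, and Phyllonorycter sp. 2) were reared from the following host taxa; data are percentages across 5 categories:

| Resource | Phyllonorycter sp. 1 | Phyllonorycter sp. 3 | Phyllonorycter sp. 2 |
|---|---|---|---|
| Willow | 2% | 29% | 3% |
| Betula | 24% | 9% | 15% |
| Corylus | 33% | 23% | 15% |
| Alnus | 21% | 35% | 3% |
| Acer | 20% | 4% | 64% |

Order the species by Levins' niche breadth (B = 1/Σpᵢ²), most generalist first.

Convert percentages to proportions (divide by 100).
Σp_1ᵢ² = 0.02² + 0.24² + 0.33² + 0.21² + 0.20² = 0.0004 + 0.0576 + 0.1089 + 0.0441 + 0.0400 = 0.2510
B_1 = 1 / 0.2510 = 3.9841
Σp_3ᵢ² = 0.29² + 0.09² + 0.23² + 0.35² + 0.04² = 0.0841 + 0.0081 + 0.0529 + 0.1225 + 0.0016 = 0.2692
B_3 = 1 / 0.2692 = 3.7147
Σp_2ᵢ² = 0.03² + 0.15² + 0.15² + 0.03² + 0.64² = 0.0009 + 0.0225 + 0.0225 + 0.0009 + 0.4096 = 0.4564
B_2 = 1 / 0.4564 = 2.1911
Ranking by B (broadest → narrowest): Phyllonorycter sp. 1 (3.98) > Phyllonorycter sp. 3 (3.71) > Phyllonorycter sp. 2 (2.19)

Phyllonorycter sp. 1 > Phyllonorycter sp. 3 > Phyllonorycter sp. 2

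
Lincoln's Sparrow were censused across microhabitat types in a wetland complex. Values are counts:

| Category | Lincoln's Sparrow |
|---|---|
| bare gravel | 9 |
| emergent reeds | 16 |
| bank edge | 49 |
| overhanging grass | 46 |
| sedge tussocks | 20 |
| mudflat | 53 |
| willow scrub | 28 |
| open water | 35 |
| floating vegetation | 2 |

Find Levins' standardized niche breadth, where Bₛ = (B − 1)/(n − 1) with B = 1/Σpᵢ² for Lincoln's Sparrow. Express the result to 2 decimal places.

0.70

Proportions for Lincoln's Sparrow (n=258): 9/258=0.0349, 16/258=0.0620, 49/258=0.1899, 46/258=0.1783, 20/258=0.0775, 53/258=0.2054, 28/258=0.1085, 35/258=0.1357, 2/258=0.0078
Σpᵢ² = 0.0349² + 0.0620² + 0.1899² + 0.1783² + 0.0775² + 0.2054² + 0.1085² + 0.1357² + 0.0078² = 0.001218 + 0.003844 + 0.036062 + 0.031791 + 0.006006 + 0.042189 + 0.011772 + 0.018414 + 0.000061 = 0.151357
B = 1 / 0.151357 = 6.6069
Bₛ = (B − 1)/(n − 1) = (6.6069 − 1)/(9 − 1) = 5.6069/8 = 0.7009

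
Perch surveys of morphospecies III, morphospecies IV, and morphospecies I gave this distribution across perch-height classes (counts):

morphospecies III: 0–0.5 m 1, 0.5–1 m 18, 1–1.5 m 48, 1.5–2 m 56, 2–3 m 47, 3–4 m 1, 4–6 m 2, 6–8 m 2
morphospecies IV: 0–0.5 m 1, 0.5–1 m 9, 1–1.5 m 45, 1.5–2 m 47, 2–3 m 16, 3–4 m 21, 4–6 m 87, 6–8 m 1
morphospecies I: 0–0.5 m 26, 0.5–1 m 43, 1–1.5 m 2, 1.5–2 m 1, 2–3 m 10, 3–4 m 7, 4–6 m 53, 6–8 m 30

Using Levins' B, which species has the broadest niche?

Proportions for morphospecies III (n=175): 1/175=0.0057, 18/175=0.1029, 48/175=0.2743, 56/175=0.3200, 47/175=0.2686, 1/175=0.0057, 2/175=0.0114, 2/175=0.0114
Proportions for morphospecies IV (n=227): 1/227=0.0044, 9/227=0.0396, 45/227=0.1982, 47/227=0.2070, 16/227=0.0705, 21/227=0.0925, 87/227=0.3833, 1/227=0.0044
Proportions for morphospecies I (n=172): 26/172=0.1512, 43/172=0.2500, 2/172=0.0116, 1/172=0.0058, 10/172=0.0581, 7/172=0.0407, 53/172=0.3081, 30/172=0.1744
Σp_IIIᵢ² = 0.0057² + 0.1029² + 0.2743² + 0.3200² + 0.2686² + 0.0057² + 0.0114² + 0.0114² = 0.000032 + 0.010588 + 0.075240 + 0.102400 + 0.072146 + 0.000032 + 0.000130 + 0.000130 = 0.260698
B_III = 1 / 0.260698 = 3.8359
Σp_IVᵢ² = 0.0044² + 0.0396² + 0.1982² + 0.2070² + 0.0705² + 0.0925² + 0.3833² + 0.0044² = 0.000019 + 0.001568 + 0.039283 + 0.042849 + 0.004970 + 0.008556 + 0.146919 + 0.000019 = 0.244183
B_IV = 1 / 0.244183 = 4.0953
Σp_Iᵢ² = 0.1512² + 0.2500² + 0.0116² + 0.0058² + 0.0581² + 0.0407² + 0.3081² + 0.1744² = 0.022861 + 0.062500 + 0.000135 + 0.000034 + 0.003376 + 0.001656 + 0.094926 + 0.030415 = 0.215903
B_I = 1 / 0.215903 = 4.6317
Highest B → broadest niche (most generalist): morphospecies I (B = 4.63).

morphospecies I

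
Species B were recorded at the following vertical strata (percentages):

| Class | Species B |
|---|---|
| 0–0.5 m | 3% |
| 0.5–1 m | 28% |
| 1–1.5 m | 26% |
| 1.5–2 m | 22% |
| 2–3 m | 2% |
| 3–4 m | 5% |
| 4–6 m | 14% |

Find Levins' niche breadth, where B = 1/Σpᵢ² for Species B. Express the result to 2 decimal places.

4.59

Convert percentages to proportions (divide by 100).
Σpᵢ² = 0.03² + 0.28² + 0.26² + 0.22² + 0.02² + 0.05² + 0.14² = 0.0009 + 0.0784 + 0.0676 + 0.0484 + 0.0004 + 0.0025 + 0.0196 = 0.2178
B = 1 / 0.2178 = 4.5914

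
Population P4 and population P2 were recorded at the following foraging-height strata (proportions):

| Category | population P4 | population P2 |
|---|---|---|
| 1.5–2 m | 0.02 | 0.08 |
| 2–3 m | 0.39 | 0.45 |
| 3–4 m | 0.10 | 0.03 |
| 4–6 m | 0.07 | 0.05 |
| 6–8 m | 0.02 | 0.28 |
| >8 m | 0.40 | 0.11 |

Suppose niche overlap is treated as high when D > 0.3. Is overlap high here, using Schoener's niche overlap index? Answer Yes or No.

Σ|p₁ᵢ − p₂ᵢ| = 0.06 + 0.06 + 0.07 + 0.02 + 0.26 + 0.29 = 0.76
D = 1 − ½ × 0.76 = 1 − 0.380 = 0.6200
D = 0.6200 > 0.3 → Yes.

Yes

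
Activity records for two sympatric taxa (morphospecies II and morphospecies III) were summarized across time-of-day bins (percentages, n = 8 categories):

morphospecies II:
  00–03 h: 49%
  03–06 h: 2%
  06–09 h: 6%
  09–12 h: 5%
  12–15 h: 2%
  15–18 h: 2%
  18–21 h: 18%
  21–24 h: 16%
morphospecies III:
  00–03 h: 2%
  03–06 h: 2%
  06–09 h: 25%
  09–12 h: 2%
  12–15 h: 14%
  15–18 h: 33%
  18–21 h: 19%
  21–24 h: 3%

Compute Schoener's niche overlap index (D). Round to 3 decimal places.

0.370

Convert percentages to proportions (divide by 100).
Σ|p₁ᵢ − p₂ᵢ| = 0.47 + 0.00 + 0.19 + 0.03 + 0.12 + 0.31 + 0.01 + 0.13 = 1.26
D = 1 − ½ × 1.26 = 1 − 0.630 = 0.37000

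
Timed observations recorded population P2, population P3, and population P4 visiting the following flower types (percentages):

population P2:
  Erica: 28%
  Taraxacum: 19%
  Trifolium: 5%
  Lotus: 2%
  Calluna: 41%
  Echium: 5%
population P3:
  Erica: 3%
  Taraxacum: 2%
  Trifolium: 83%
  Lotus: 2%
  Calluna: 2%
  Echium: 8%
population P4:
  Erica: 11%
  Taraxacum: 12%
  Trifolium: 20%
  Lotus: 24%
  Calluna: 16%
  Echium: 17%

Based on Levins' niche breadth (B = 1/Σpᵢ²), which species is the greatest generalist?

Convert percentages to proportions (divide by 100).
Σp_P2ᵢ² = 0.28² + 0.19² + 0.05² + 0.02² + 0.41² + 0.05² = 0.0784 + 0.0361 + 0.0025 + 0.0004 + 0.1681 + 0.0025 = 0.2880
B_P2 = 1 / 0.2880 = 3.4722
Σp_P3ᵢ² = 0.03² + 0.02² + 0.83² + 0.02² + 0.02² + 0.08² = 0.0009 + 0.0004 + 0.6889 + 0.0004 + 0.0004 + 0.0064 = 0.6974
B_P3 = 1 / 0.6974 = 1.4339
Σp_P4ᵢ² = 0.11² + 0.12² + 0.20² + 0.24² + 0.16² + 0.17² = 0.0121 + 0.0144 + 0.0400 + 0.0576 + 0.0256 + 0.0289 = 0.1786
B_P4 = 1 / 0.1786 = 5.5991
Highest B → broadest niche (most generalist): population P4 (B = 5.60).

population P4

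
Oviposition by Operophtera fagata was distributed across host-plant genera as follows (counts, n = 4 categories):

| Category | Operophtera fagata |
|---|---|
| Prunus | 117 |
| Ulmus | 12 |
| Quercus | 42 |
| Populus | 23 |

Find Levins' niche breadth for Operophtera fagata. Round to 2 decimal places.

Proportions for Operophtera fagata (n=194): 117/194=0.6031, 12/194=0.0619, 42/194=0.2165, 23/194=0.1186
Σpᵢ² = 0.6031² + 0.0619² + 0.2165² + 0.1186² = 0.363730 + 0.003832 + 0.046872 + 0.014066 = 0.428500
B = 1 / 0.428500 = 2.3337

2.33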